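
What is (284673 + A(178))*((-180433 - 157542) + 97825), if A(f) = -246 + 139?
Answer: -68338524900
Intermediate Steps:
A(f) = -107
(284673 + A(178))*((-180433 - 157542) + 97825) = (284673 - 107)*((-180433 - 157542) + 97825) = 284566*(-337975 + 97825) = 284566*(-240150) = -68338524900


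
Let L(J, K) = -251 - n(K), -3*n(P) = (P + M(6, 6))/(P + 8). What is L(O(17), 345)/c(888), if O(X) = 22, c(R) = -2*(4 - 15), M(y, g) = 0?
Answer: -44244/3883 ≈ -11.394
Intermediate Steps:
c(R) = 22 (c(R) = -2*(-11) = 22)
n(P) = -P/(3*(8 + P)) (n(P) = -(P + 0)/(3*(P + 8)) = -P/(3*(8 + P)))
L(J, K) = -251 + K/(24 + 3*K) (L(J, K) = -251 - (-1)*K/(24 + 3*K) = -251 + K/(24 + 3*K))
L(O(17), 345)/c(888) = (8*(-753 - 94*345)/(3*(8 + 345)))/22 = ((8/3)*(-753 - 32430)/353)*(1/22) = ((8/3)*(1/353)*(-33183))*(1/22) = -88488/353*1/22 = -44244/3883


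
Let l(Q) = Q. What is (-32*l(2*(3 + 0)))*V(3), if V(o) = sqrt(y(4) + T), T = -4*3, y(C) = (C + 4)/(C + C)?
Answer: -192*I*sqrt(11) ≈ -636.79*I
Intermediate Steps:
y(C) = (4 + C)/(2*C) (y(C) = (4 + C)/((2*C)) = (4 + C)*(1/(2*C)) = (4 + C)/(2*C))
T = -12
V(o) = I*sqrt(11) (V(o) = sqrt((1/2)*(4 + 4)/4 - 12) = sqrt((1/2)*(1/4)*8 - 12) = sqrt(1 - 12) = sqrt(-11) = I*sqrt(11))
(-32*l(2*(3 + 0)))*V(3) = (-64*(3 + 0))*(I*sqrt(11)) = (-64*3)*(I*sqrt(11)) = (-32*6)*(I*sqrt(11)) = -192*I*sqrt(11)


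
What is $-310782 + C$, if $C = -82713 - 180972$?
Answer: $-574467$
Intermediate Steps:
$C = -263685$ ($C = -82713 - 180972 = -263685$)
$-310782 + C = -310782 - 263685 = -574467$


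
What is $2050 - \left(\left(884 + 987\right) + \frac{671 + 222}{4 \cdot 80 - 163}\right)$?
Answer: $\frac{27210}{157} \approx 173.31$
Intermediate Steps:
$2050 - \left(\left(884 + 987\right) + \frac{671 + 222}{4 \cdot 80 - 163}\right) = 2050 - \left(1871 + \frac{893}{320 - 163}\right) = 2050 - \left(1871 + \frac{893}{157}\right) = 2050 - \frac{294640}{157} = \frac{27210}{157}$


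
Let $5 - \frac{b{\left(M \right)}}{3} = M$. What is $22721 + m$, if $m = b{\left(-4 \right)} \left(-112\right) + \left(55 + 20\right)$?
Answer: $19772$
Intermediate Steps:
$b{\left(M \right)} = 15 - 3 M$
$m = -2949$ ($m = \left(15 - -12\right) \left(-112\right) + \left(55 + 20\right) = \left(15 + 12\right) \left(-112\right) + 75 = 27 \left(-112\right) + 75 = -3024 + 75 = -2949$)
$22721 + m = 22721 - 2949 = 19772$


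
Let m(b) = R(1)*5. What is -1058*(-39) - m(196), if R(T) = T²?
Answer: 41257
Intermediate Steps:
m(b) = 5 (m(b) = 1²*5 = 1*5 = 5)
-1058*(-39) - m(196) = -1058*(-39) - 1*5 = 41262 - 5 = 41257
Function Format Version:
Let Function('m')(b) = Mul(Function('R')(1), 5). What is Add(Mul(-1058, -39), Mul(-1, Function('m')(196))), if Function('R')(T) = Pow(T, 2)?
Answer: 41257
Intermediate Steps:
Function('m')(b) = 5 (Function('m')(b) = Mul(Pow(1, 2), 5) = Mul(1, 5) = 5)
Add(Mul(-1058, -39), Mul(-1, Function('m')(196))) = Add(Mul(-1058, -39), Mul(-1, 5)) = Add(41262, -5) = 41257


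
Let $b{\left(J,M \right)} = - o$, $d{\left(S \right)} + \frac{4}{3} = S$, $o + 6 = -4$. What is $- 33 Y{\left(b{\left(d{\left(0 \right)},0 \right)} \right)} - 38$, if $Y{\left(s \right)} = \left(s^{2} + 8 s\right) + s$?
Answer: $-6308$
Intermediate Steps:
$o = -10$ ($o = -6 - 4 = -10$)
$d{\left(S \right)} = - \frac{4}{3} + S$
$b{\left(J,M \right)} = 10$ ($b{\left(J,M \right)} = \left(-1\right) \left(-10\right) = 10$)
$Y{\left(s \right)} = s^{2} + 9 s$
$- 33 Y{\left(b{\left(d{\left(0 \right)},0 \right)} \right)} - 38 = - 33 \cdot 10 \left(9 + 10\right) - 38 = - 33 \cdot 10 \cdot 19 - 38 = \left(-33\right) 190 - 38 = -6270 - 38 = -6308$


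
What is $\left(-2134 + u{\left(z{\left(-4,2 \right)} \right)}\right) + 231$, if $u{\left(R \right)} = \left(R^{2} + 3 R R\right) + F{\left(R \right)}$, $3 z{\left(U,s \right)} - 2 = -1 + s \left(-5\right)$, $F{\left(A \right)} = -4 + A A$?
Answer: $-1862$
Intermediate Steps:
$F{\left(A \right)} = -4 + A^{2}$
$z{\left(U,s \right)} = \frac{1}{3} - \frac{5 s}{3}$ ($z{\left(U,s \right)} = \frac{2}{3} + \frac{-1 + s \left(-5\right)}{3} = \frac{2}{3} + \frac{-1 - 5 s}{3} = \frac{2}{3} - \left(\frac{1}{3} + \frac{5 s}{3}\right) = \frac{1}{3} - \frac{5 s}{3}$)
$u{\left(R \right)} = -4 + 5 R^{2}$ ($u{\left(R \right)} = \left(R^{2} + 3 R R\right) + \left(-4 + R^{2}\right) = \left(R^{2} + 3 R^{2}\right) + \left(-4 + R^{2}\right) = 4 R^{2} + \left(-4 + R^{2}\right) = -4 + 5 R^{2}$)
$\left(-2134 + u{\left(z{\left(-4,2 \right)} \right)}\right) + 231 = \left(-2134 - \left(4 - 5 \left(\frac{1}{3} - \frac{10}{3}\right)^{2}\right)\right) + 231 = \left(-2134 - \left(4 - 5 \left(-3\right)^{2}\right)\right) + 231 = \left(-2134 + \left(-4 + 5 \cdot 9\right)\right) + 231 = \left(-2134 + \left(-4 + 45\right)\right) + 231 = \left(-2134 + 41\right) + 231 = -2093 + 231 = -1862$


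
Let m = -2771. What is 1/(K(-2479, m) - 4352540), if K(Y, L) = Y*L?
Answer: 1/2516769 ≈ 3.9733e-7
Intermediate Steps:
K(Y, L) = L*Y
1/(K(-2479, m) - 4352540) = 1/(-2771*(-2479) - 4352540) = 1/(6869309 - 4352540) = 1/2516769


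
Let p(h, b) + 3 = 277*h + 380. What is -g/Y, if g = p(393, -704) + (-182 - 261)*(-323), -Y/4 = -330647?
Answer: -252327/1322588 ≈ -0.19078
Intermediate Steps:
Y = 1322588 (Y = -4*(-330647) = 1322588)
p(h, b) = 377 + 277*h (p(h, b) = -3 + (277*h + 380) = -3 + (380 + 277*h) = 377 + 277*h)
g = 252327 (g = (377 + 277*393) + (-182 - 261)*(-323) = (377 + 108861) - 443*(-323) = 109238 + 143089 = 252327)
-g/Y = -252327/1322588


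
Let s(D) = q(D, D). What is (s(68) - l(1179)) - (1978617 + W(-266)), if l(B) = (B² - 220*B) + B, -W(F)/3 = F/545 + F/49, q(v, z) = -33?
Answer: -11866587066/3815 ≈ -3.1105e+6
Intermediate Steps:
s(D) = -33
W(F) = -1782*F/26705 (W(F) = -3*(F/545 + F/49) = -1782*F/26705)
l(B) = B² - 219*B
(s(68) - l(1179)) - (1978617 + W(-266)) = (-33 - 1179*(-219 + 1179)) - (1978617 - 1782/26705*(-266)) = (-33 - 1179*960) - (1978617 + 67716/3815) = (-33 - 1*1131840) - 1*7548491571/3815 = (-33 - 1131840) - 7548491571/3815 = -1131873 - 7548491571/3815 = -11866587066/3815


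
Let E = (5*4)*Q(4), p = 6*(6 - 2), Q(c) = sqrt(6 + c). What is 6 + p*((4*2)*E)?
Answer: 6 + 3840*sqrt(10) ≈ 12149.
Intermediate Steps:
p = 24 (p = 6*4 = 24)
E = 20*sqrt(10) (E = (5*4)*sqrt(6 + 4) = 20*sqrt(10) ≈ 63.246)
6 + p*((4*2)*E) = 6 + 24*((4*2)*(20*sqrt(10))) = 6 + 24*(8*(20*sqrt(10))) = 6 + 24*(160*sqrt(10)) = 6 + 3840*sqrt(10)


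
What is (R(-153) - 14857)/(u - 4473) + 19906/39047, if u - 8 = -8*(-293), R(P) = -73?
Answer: 625192336/82818687 ≈ 7.5489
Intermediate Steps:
u = 2352 (u = 8 - 8*(-293) = 8 + 2344 = 2352)
(R(-153) - 14857)/(u - 4473) + 19906/39047 = (-73 - 14857)/(2352 - 4473) + 19906/39047 = -14930/(-2121) + 19906*(1/39047) = -14930*(-1/2121) + 19906/39047 = 14930/2121 + 19906/39047 = 625192336/82818687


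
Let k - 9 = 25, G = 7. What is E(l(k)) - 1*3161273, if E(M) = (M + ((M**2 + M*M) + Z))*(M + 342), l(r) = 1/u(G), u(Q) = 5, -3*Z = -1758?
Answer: -370080998/125 ≈ -2.9606e+6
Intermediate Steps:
Z = 586 (Z = -1/3*(-1758) = 586)
k = 34 (k = 9 + 25 = 34)
l(r) = 1/5
E(M) = (342 + M)*(586 + M + 2*M**2) (E(M) = (M + ((M**2 + M*M) + 586))*(M + 342) = (M + ((M**2 + M**2) + 586))*(342 + M) = (M + (2*M**2 + 586))*(342 + M) = (M + (586 + 2*M**2))*(342 + M) = (586 + M + 2*M**2)*(342 + M) = (342 + M)*(586 + M + 2*M**2))
E(l(k)) - 1*3161273 = (200412 + 2*(1/5)**3 + 685*(1/5)**2 + 928*(1/5)) - 1*3161273 = (200412 + 2*(1/125) + 685*(1/25) + 928/5) - 3161273 = (200412 + 2/125 + 137/5 + 928/5) - 3161273 = 25078127/125 - 3161273 = -370080998/125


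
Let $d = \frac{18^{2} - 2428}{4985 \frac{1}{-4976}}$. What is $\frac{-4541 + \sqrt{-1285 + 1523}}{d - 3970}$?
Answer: $\frac{22636885}{9320946} - \frac{4985 \sqrt{238}}{9320946} \approx 2.4204$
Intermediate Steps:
$d = \frac{10469504}{4985}$ ($d = \frac{324 - 2428}{4985 \left(- \frac{1}{4976}\right)} = - \frac{2104}{- \frac{4985}{4976}} = \left(-2104\right) \left(- \frac{4976}{4985}\right) = \frac{10469504}{4985} \approx 2100.2$)
$\frac{-4541 + \sqrt{-1285 + 1523}}{d - 3970} = \frac{-4541 + \sqrt{-1285 + 1523}}{\frac{10469504}{4985} - 3970} = \frac{-4541 + \sqrt{238}}{- \frac{9320946}{4985}} = \left(-4541 + \sqrt{238}\right) \left(- \frac{4985}{9320946}\right) = \frac{22636885}{9320946} - \frac{4985 \sqrt{238}}{9320946}$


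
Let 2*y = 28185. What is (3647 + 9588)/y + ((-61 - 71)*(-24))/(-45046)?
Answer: 110307754/126962151 ≈ 0.86882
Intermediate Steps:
y = 28185/2 (y = (½)*28185 = 28185/2 ≈ 14093.)
(3647 + 9588)/y + ((-61 - 71)*(-24))/(-45046) = (3647 + 9588)/(28185/2) + ((-61 - 71)*(-24))/(-45046) = 13235*(2/28185) - 132*(-24)*(-1/45046) = 5294/5637 + 3168*(-1/45046) = 5294/5637 - 1584/22523 = 110307754/126962151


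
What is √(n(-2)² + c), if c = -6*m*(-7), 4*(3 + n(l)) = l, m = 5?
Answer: √889/2 ≈ 14.908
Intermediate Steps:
n(l) = -3 + l/4
c = 210 (c = -6*5*(-7) = -30*(-7) = 210)
√(n(-2)² + c) = √((-3 + (¼)*(-2))² + 210) = √((-3 - ½)² + 210) = √((-7/2)² + 210) = √(49/4 + 210) = √(889/4) = √889/2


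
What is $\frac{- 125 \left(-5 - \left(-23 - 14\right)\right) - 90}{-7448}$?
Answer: $\frac{2045}{3724} \approx 0.54914$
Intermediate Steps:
$\frac{- 125 \left(-5 - \left(-23 - 14\right)\right) - 90}{-7448} = \left(- 125 \left(-5 - -37\right) - 90\right) \left(- \frac{1}{7448}\right) = \left(- 125 \left(-5 + 37\right) - 90\right) \left(- \frac{1}{7448}\right) = \left(\left(-125\right) 32 - 90\right) \left(- \frac{1}{7448}\right) = \left(-4000 - 90\right) \left(- \frac{1}{7448}\right) = \left(-4090\right) \left(- \frac{1}{7448}\right) = \frac{2045}{3724}$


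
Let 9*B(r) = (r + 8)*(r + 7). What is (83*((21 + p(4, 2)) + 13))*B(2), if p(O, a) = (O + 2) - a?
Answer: 31540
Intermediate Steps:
B(r) = (7 + r)*(8 + r)/9 (B(r) = ((r + 8)*(r + 7))/9 = ((8 + r)*(7 + r))/9 = ((7 + r)*(8 + r))/9 = (7 + r)*(8 + r)/9)
p(O, a) = 2 + O - a (p(O, a) = (2 + O) - a = 2 + O - a)
(83*((21 + p(4, 2)) + 13))*B(2) = (83*((21 + (2 + 4 - 1*2)) + 13))*(56/9 + (⅑)*2² + (5/3)*2) = (83*((21 + (2 + 4 - 2)) + 13))*(56/9 + (⅑)*4 + 10/3) = (83*((21 + 4) + 13))*(56/9 + 4/9 + 10/3) = (83*(25 + 13))*10 = (83*38)*10 = 3154*10 = 31540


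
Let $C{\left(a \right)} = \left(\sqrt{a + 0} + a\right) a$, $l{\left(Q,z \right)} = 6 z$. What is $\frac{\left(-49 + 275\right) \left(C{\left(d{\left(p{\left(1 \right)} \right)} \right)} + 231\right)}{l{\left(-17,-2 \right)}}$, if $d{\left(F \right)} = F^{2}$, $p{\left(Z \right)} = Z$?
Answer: $- \frac{26329}{6} \approx -4388.2$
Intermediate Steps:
$C{\left(a \right)} = a \left(a + \sqrt{a}\right)$ ($C{\left(a \right)} = \left(\sqrt{a} + a\right) a = \left(a + \sqrt{a}\right) a = a \left(a + \sqrt{a}\right)$)
$\frac{\left(-49 + 275\right) \left(C{\left(d{\left(p{\left(1 \right)} \right)} \right)} + 231\right)}{l{\left(-17,-2 \right)}} = \frac{\left(-49 + 275\right) \left(\left(\left(1^{2}\right)^{2} + \left(1^{2}\right)^{\frac{3}{2}}\right) + 231\right)}{6 \left(-2\right)} = \frac{226 \left(\left(1^{2} + 1^{\frac{3}{2}}\right) + 231\right)}{-12} = 226 \left(\left(1 + 1\right) + 231\right) \left(- \frac{1}{12}\right) = 226 \left(2 + 231\right) \left(- \frac{1}{12}\right) = 226 \cdot 233 \left(- \frac{1}{12}\right) = 52658 \left(- \frac{1}{12}\right) = - \frac{26329}{6}$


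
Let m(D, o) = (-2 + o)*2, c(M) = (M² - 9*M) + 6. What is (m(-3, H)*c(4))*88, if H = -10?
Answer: 29568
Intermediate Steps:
c(M) = 6 + M² - 9*M
m(D, o) = -4 + 2*o
(m(-3, H)*c(4))*88 = ((-4 + 2*(-10))*(6 + 4² - 9*4))*88 = ((-4 - 20)*(6 + 16 - 36))*88 = -24*(-14)*88 = 336*88 = 29568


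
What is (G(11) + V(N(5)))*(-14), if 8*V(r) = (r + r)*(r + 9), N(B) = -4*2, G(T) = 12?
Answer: -140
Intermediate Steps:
N(B) = -8
V(r) = r*(9 + r)/4 (V(r) = ((r + r)*(r + 9))/8 = ((2*r)*(9 + r))/8 = (2*r*(9 + r))/8 = r*(9 + r)/4)
(G(11) + V(N(5)))*(-14) = (12 + (¼)*(-8)*(9 - 8))*(-14) = (12 + (¼)*(-8)*1)*(-14) = (12 - 2)*(-14) = 10*(-14) = -140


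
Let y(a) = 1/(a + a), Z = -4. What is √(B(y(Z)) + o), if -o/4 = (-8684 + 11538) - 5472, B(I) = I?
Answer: 5*√6702/4 ≈ 102.33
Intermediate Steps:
y(a) = 1/(2*a)
o = 10472 (o = -4*((-8684 + 11538) - 5472) = -4*(2854 - 5472) = -4*(-2618) = 10472)
√(B(y(Z)) + o) = √((½)/(-4) + 10472) = √((½)*(-¼) + 10472) = √(-⅛ + 10472) = √(83775/8) = 5*√6702/4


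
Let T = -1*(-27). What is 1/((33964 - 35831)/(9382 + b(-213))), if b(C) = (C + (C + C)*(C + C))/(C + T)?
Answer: -521263/115754 ≈ -4.5032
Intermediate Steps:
T = 27
b(C) = (C + 4*C**2)/(27 + C) (b(C) = (C + (C + C)*(C + C))/(C + 27) = (C + (2*C)*(2*C))/(27 + C) = (C + 4*C**2)/(27 + C))
1/((33964 - 35831)/(9382 + b(-213))) = 1/((33964 - 35831)/(9382 - 213*(1 + 4*(-213))/(27 - 213))) = 1/(-1867/(9382 - 213*(1 - 852)/(-186))) = 1/(-1867/(9382 - 213*(-1/186)*(-851))) = 1/(-1867/(9382 - 60421/62)) = 1/(-1867/521263/62) = 1/(-1867*62/521263) = 1/(-115754/521263) = -521263/115754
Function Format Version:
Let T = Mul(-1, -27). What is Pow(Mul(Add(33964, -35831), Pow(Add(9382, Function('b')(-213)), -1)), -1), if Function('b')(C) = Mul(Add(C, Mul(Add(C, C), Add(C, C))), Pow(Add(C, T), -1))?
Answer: Rational(-521263, 115754) ≈ -4.5032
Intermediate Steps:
T = 27
Function('b')(C) = Mul(Pow(Add(27, C), -1), Add(C, Mul(4, Pow(C, 2)))) (Function('b')(C) = Mul(Add(C, Mul(Add(C, C), Add(C, C))), Pow(Add(C, 27), -1)) = Mul(Add(C, Mul(Mul(2, C), Mul(2, C))), Pow(Add(27, C), -1)) = Mul(Add(C, Mul(4, Pow(C, 2))), Pow(Add(27, C), -1)) = Mul(Pow(Add(27, C), -1), Add(C, Mul(4, Pow(C, 2)))))
Pow(Mul(Add(33964, -35831), Pow(Add(9382, Function('b')(-213)), -1)), -1) = Pow(Mul(Add(33964, -35831), Pow(Add(9382, Mul(-213, Pow(Add(27, -213), -1), Add(1, Mul(4, -213)))), -1)), -1) = Pow(Mul(-1867, Pow(Add(9382, Mul(-213, Pow(-186, -1), Add(1, -852))), -1)), -1) = Pow(Mul(-1867, Pow(Add(9382, Mul(-213, Rational(-1, 186), -851)), -1)), -1) = Pow(Mul(-1867, Pow(Add(9382, Rational(-60421, 62)), -1)), -1) = Pow(Mul(-1867, Pow(Rational(521263, 62), -1)), -1) = Pow(Mul(-1867, Rational(62, 521263)), -1) = Pow(Rational(-115754, 521263), -1) = Rational(-521263, 115754)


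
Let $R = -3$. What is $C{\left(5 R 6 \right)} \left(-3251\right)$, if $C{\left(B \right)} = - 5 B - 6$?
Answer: $-1443444$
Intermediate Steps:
$C{\left(B \right)} = -6 - 5 B$
$C{\left(5 R 6 \right)} \left(-3251\right) = \left(-6 - 5 \cdot 5 \left(-3\right) 6\right) \left(-3251\right) = \left(-6 - 5 \left(\left(-15\right) 6\right)\right) \left(-3251\right) = \left(-6 - -450\right) \left(-3251\right) = \left(-6 + 450\right) \left(-3251\right) = 444 \left(-3251\right) = -1443444$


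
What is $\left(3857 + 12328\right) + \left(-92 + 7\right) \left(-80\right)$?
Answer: $22985$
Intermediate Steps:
$\left(3857 + 12328\right) + \left(-92 + 7\right) \left(-80\right) = 16185 - -6800 = 16185 + 6800 = 22985$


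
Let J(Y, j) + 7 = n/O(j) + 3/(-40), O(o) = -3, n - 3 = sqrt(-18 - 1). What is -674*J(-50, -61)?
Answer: 108851/20 + 674*I*sqrt(19)/3 ≈ 5442.5 + 979.3*I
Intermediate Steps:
n = 3 + I*sqrt(19) (n = 3 + sqrt(-18 - 1) = 3 + sqrt(-19) = 3 + I*sqrt(19) ≈ 3.0 + 4.3589*I)
J(Y, j) = -323/40 - I*sqrt(19)/3 (J(Y, j) = -7 + ((3 + I*sqrt(19))/(-3) + 3/(-40)) = -7 + ((3 + I*sqrt(19))*(-1/3) + 3*(-1/40)) = -7 + ((-1 - I*sqrt(19)/3) - 3/40) = -7 + (-43/40 - I*sqrt(19)/3) = -323/40 - I*sqrt(19)/3)
-674*J(-50, -61) = -674*(-323/40 - I*sqrt(19)/3) = 108851/20 + 674*I*sqrt(19)/3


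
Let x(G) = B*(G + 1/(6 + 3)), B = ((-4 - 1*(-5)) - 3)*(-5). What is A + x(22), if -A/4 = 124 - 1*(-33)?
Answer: -3662/9 ≈ -406.89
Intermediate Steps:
B = 10 (B = ((-4 + 5) - 3)*(-5) = (1 - 3)*(-5) = -2*(-5) = 10)
A = -628 (A = -4*(124 - 1*(-33)) = -4*(124 + 33) = -4*157 = -628)
x(G) = 10/9 + 10*G (x(G) = 10*(G + 1/(6 + 3)) = 10*(G + 1/9) = 10*(G + ⅑) = 10*(⅑ + G) = 10/9 + 10*G)
A + x(22) = -628 + (10/9 + 10*22) = -628 + (10/9 + 220) = -628 + 1990/9 = -3662/9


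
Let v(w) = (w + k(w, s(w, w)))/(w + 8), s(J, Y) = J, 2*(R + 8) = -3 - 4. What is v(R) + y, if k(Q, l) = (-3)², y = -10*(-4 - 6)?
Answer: 705/7 ≈ 100.71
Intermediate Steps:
R = -23/2 (R = -8 + (-3 - 4)/2 = -8 + (½)*(-7) = -8 - 7/2 = -23/2 ≈ -11.500)
y = 100 (y = -10*(-10) = 100)
k(Q, l) = 9
v(w) = (9 + w)/(8 + w) (v(w) = (w + 9)/(w + 8) = (9 + w)/(8 + w))
v(R) + y = (9 - 23/2)/(8 - 23/2) + 100 = -5/2/(-7/2) + 100 = -2/7*(-5/2) + 100 = 5/7 + 100 = 705/7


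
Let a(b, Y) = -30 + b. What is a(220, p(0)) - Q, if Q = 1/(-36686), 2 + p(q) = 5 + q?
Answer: 6970341/36686 ≈ 190.00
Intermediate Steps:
p(q) = 3 + q (p(q) = -2 + (5 + q) = 3 + q)
Q = -1/36686 ≈ -2.7258e-5
a(220, p(0)) - Q = (-30 + 220) - 1*(-1/36686) = 190 + 1/36686 = 6970341/36686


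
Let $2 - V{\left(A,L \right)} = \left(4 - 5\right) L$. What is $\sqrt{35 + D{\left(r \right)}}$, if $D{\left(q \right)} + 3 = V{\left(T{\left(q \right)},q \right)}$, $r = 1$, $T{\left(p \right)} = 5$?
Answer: $\sqrt{35} \approx 5.9161$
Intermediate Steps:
$V{\left(A,L \right)} = 2 + L$ ($V{\left(A,L \right)} = 2 - \left(4 - 5\right) L = 2 - - L = 2 + L$)
$D{\left(q \right)} = -1 + q$ ($D{\left(q \right)} = -3 + \left(2 + q\right) = -1 + q$)
$\sqrt{35 + D{\left(r \right)}} = \sqrt{35 + \left(-1 + 1\right)} = \sqrt{35 + 0} = \sqrt{35}$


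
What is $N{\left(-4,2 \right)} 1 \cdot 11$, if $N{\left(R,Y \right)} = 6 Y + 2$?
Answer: $154$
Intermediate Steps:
$N{\left(R,Y \right)} = 2 + 6 Y$
$N{\left(-4,2 \right)} 1 \cdot 11 = \left(2 + 6 \cdot 2\right) 1 \cdot 11 = \left(2 + 12\right) 1 \cdot 11 = 14 \cdot 1 \cdot 11 = 14 \cdot 11 = 154$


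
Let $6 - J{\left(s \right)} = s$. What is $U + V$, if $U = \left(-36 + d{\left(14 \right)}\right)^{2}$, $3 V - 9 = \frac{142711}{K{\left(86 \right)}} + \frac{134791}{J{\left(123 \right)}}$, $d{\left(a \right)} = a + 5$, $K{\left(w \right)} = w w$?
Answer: $- \frac{222186217}{2595996} \approx -85.588$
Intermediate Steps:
$J{\left(s \right)} = 6 - s$
$K{\left(w \right)} = w^{2}$
$d{\left(a \right)} = 5 + a$
$V = - \frac{972429061}{2595996}$ ($V = 3 + \frac{\frac{142711}{86^{2}} + \frac{134791}{6 - 123}}{3} = 3 + \frac{\frac{142711}{7396} + \frac{134791}{6 - 123}}{3} = 3 + \frac{142711 \cdot \frac{1}{7396} + \frac{134791}{-117}}{3} = 3 + \frac{\frac{142711}{7396} + 134791 \left(- \frac{1}{117}\right)}{3} = 3 + \frac{\frac{142711}{7396} - \frac{134791}{117}}{3} = 3 + \frac{1}{3} \left(- \frac{980217049}{865332}\right) = 3 - \frac{980217049}{2595996} = - \frac{972429061}{2595996} \approx -374.59$)
$U = 289$ ($U = \left(-36 + \left(5 + 14\right)\right)^{2} = \left(-36 + 19\right)^{2} = \left(-17\right)^{2} = 289$)
$U + V = 289 - \frac{972429061}{2595996} = - \frac{222186217}{2595996}$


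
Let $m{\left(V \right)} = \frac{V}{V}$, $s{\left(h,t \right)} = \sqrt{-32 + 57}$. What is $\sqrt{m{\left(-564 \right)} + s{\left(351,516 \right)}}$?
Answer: $\sqrt{6} \approx 2.4495$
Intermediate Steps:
$s{\left(h,t \right)} = 5$ ($s{\left(h,t \right)} = \sqrt{25} = 5$)
$m{\left(V \right)} = 1$
$\sqrt{m{\left(-564 \right)} + s{\left(351,516 \right)}} = \sqrt{1 + 5} = \sqrt{6}$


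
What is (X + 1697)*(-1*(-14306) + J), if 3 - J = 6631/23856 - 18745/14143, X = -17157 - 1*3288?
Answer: -22629512294537033/84348852 ≈ -2.6828e+8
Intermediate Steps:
X = -20445 (X = -17157 - 3288 = -20445)
J = 1365584711/337395408 (J = 3 - (6631/23856 - 18745/14143) = 3 - 1*(-353398487/337395408) = 3 + 353398487/337395408 = 1365584711/337395408 ≈ 4.0474)
(X + 1697)*(-1*(-14306) + J) = (-20445 + 1697)*(-1*(-14306) + 1365584711/337395408) = -18748*(14306 + 1365584711/337395408) = -18748*4828144291559/337395408 = -22629512294537033/84348852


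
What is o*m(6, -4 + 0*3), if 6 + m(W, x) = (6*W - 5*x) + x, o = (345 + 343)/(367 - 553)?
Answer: -15824/93 ≈ -170.15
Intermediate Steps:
o = -344/93 (o = 688/(-186) = 688*(-1/186) = -344/93 ≈ -3.6989)
m(W, x) = -6 - 4*x + 6*W (m(W, x) = -6 + ((6*W - 5*x) + x) = -6 + ((-5*x + 6*W) + x) = -6 + (-4*x + 6*W) = -6 - 4*x + 6*W)
o*m(6, -4 + 0*3) = -344*(-6 - 4*(-4 + 0*3) + 6*6)/93 = -344*(-6 - 4*(-4 + 0) + 36)/93 = -344*(-6 - 4*(-4) + 36)/93 = -344*(-6 + 16 + 36)/93 = -344/93*46 = -15824/93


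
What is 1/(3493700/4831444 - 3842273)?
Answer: -1207861/4640930834628 ≈ -2.6026e-7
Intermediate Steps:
1/(3493700/4831444 - 3842273) = 1/(3493700*(1/4831444) - 3842273) = 1/(873425/1207861 - 3842273) = 1/(-4640930834628/1207861) = -1207861/4640930834628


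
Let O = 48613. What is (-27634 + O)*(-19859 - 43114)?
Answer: -1321110567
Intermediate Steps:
(-27634 + O)*(-19859 - 43114) = (-27634 + 48613)*(-19859 - 43114) = 20979*(-62973) = -1321110567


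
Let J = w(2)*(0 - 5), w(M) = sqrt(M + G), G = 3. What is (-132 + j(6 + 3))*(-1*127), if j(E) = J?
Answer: 16764 + 635*sqrt(5) ≈ 18184.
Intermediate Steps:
w(M) = sqrt(3 + M) (w(M) = sqrt(M + 3) = sqrt(3 + M))
J = -5*sqrt(5) (J = sqrt(3 + 2)*(0 - 5) = sqrt(5)*(-5) = -5*sqrt(5) ≈ -11.180)
j(E) = -5*sqrt(5)
(-132 + j(6 + 3))*(-1*127) = (-132 - 5*sqrt(5))*(-1*127) = (-132 - 5*sqrt(5))*(-127) = 16764 + 635*sqrt(5)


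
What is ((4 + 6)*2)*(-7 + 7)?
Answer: 0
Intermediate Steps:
((4 + 6)*2)*(-7 + 7) = (10*2)*0 = 20*0 = 0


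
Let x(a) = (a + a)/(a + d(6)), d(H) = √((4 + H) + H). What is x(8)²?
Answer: 16/9 ≈ 1.7778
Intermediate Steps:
d(H) = √(4 + 2*H)
x(a) = 2*a/(4 + a) (x(a) = (a + a)/(a + √(4 + 2*6)) = (2*a)/(a + √(4 + 12)) = (2*a)/(a + √16) = (2*a)/(a + 4) = (2*a)/(4 + a) = 2*a/(4 + a))
x(8)² = (2*8/(4 + 8))² = (2*8/12)² = (2*8*(1/12))² = (4/3)² = 16/9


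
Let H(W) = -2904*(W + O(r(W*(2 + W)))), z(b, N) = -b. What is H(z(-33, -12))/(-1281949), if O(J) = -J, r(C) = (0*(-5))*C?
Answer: 95832/1281949 ≈ 0.074755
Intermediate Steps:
r(C) = 0 (r(C) = 0*C = 0)
H(W) = -2904*W (H(W) = -2904*(W - 1*0) = -2904*(W + 0) = -2904*W)
H(z(-33, -12))/(-1281949) = -(-2904)*(-33)/(-1281949) = -2904*33*(-1/1281949) = -95832*(-1/1281949) = 95832/1281949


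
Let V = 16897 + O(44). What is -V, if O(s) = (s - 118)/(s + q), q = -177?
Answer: -2247375/133 ≈ -16898.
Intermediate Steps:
O(s) = (-118 + s)/(-177 + s) (O(s) = (s - 118)/(s - 177) = (-118 + s)/(-177 + s))
V = 2247375/133 (V = 16897 + (-118 + 44)/(-177 + 44) = 16897 - 74/(-133) = 16897 - 1/133*(-74) = 16897 + 74/133 = 2247375/133 ≈ 16898.)
-V = -1*2247375/133 = -2247375/133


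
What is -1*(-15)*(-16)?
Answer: -240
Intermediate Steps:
-1*(-15)*(-16) = 15*(-16) = -240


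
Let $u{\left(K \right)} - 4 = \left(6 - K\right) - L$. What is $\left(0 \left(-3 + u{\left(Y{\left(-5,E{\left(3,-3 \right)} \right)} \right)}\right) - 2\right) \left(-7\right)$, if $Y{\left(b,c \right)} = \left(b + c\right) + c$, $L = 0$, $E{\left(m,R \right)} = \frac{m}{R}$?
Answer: $14$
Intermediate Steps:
$Y{\left(b,c \right)} = b + 2 c$
$u{\left(K \right)} = 10 - K$ ($u{\left(K \right)} = 4 - \left(-6 + K\right) = 10 - K$)
$\left(0 \left(-3 + u{\left(Y{\left(-5,E{\left(3,-3 \right)} \right)} \right)}\right) - 2\right) \left(-7\right) = \left(0 \left(-3 + \left(10 - \left(-5 + 2 \frac{3}{-3}\right)\right)\right) - 2\right) \left(-7\right) = \left(0 \left(-3 + \left(10 - \left(-5 + 2 \cdot 3 \left(- \frac{1}{3}\right)\right)\right)\right) - 2\right) \left(-7\right) = \left(0 \left(-3 + \left(10 - \left(-5 + 2 \left(-1\right)\right)\right)\right) - 2\right) \left(-7\right) = \left(0 \left(-3 + \left(10 - \left(-5 - 2\right)\right)\right) - 2\right) \left(-7\right) = \left(0 \left(-3 + \left(10 - -7\right)\right) - 2\right) \left(-7\right) = \left(0 \left(-3 + \left(10 + 7\right)\right) - 2\right) \left(-7\right) = \left(0 \left(-3 + 17\right) - 2\right) \left(-7\right) = \left(0 \cdot 14 - 2\right) \left(-7\right) = \left(0 - 2\right) \left(-7\right) = \left(-2\right) \left(-7\right) = 14$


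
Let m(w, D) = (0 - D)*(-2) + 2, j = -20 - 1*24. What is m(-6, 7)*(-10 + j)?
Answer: -864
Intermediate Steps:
j = -44 (j = -20 - 24 = -44)
m(w, D) = 2 + 2*D (m(w, D) = -D*(-2) + 2 = 2*D + 2 = 2 + 2*D)
m(-6, 7)*(-10 + j) = (2 + 2*7)*(-10 - 44) = (2 + 14)*(-54) = 16*(-54) = -864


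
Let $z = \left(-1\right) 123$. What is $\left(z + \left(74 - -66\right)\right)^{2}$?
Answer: $289$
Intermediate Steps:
$z = -123$
$\left(z + \left(74 - -66\right)\right)^{2} = \left(-123 + \left(74 - -66\right)\right)^{2} = \left(-123 + \left(74 + 66\right)\right)^{2} = \left(-123 + 140\right)^{2} = 17^{2} = 289$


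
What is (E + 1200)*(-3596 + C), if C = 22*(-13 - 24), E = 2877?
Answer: -17979570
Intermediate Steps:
C = -814 (C = 22*(-37) = -814)
(E + 1200)*(-3596 + C) = (2877 + 1200)*(-3596 - 814) = 4077*(-4410) = -17979570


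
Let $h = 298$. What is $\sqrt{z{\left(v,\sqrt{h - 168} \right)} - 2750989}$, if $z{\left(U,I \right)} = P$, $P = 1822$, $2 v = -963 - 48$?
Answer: $3 i \sqrt{305463} \approx 1658.1 i$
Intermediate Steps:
$v = - \frac{1011}{2}$ ($v = \frac{-963 - 48}{2} = \frac{1}{2} \left(-1011\right) = - \frac{1011}{2} \approx -505.5$)
$z{\left(U,I \right)} = 1822$
$\sqrt{z{\left(v,\sqrt{h - 168} \right)} - 2750989} = \sqrt{1822 - 2750989} = \sqrt{-2749167} = 3 i \sqrt{305463}$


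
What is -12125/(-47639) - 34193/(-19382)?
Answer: 1863927077/923339098 ≈ 2.0187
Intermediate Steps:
-12125/(-47639) - 34193/(-19382) = -12125*(-1/47639) - 34193*(-1/19382) = 12125/47639 + 34193/19382 = 1863927077/923339098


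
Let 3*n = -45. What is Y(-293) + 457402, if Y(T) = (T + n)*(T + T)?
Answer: 637890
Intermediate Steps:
n = -15 (n = (⅓)*(-45) = -15)
Y(T) = 2*T*(-15 + T) (Y(T) = (T - 15)*(T + T) = (-15 + T)*(2*T) = 2*T*(-15 + T))
Y(-293) + 457402 = 2*(-293)*(-15 - 293) + 457402 = 2*(-293)*(-308) + 457402 = 180488 + 457402 = 637890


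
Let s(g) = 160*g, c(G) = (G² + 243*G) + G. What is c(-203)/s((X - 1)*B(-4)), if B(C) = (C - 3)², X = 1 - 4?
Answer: 1189/4480 ≈ 0.26540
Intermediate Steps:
X = -3
c(G) = G² + 244*G
B(C) = (-3 + C)²
c(-203)/s((X - 1)*B(-4)) = (-203*(244 - 203))/((160*((-3 - 1)*(-3 - 4)²))) = (-203*41)/((160*(-4*(-7)²))) = -8323/(160*(-4*49)) = -8323/(160*(-196)) = -8323/(-31360) = -8323*(-1/31360) = 1189/4480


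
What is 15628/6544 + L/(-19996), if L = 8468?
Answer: 16067681/8178364 ≈ 1.9647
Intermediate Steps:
15628/6544 + L/(-19996) = 15628/6544 + 8468/(-19996) = 15628*(1/6544) + 8468*(-1/19996) = 3907/1636 - 2117/4999 = 16067681/8178364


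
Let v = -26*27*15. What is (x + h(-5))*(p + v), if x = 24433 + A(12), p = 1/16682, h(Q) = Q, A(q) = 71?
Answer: -4303530084041/16682 ≈ -2.5797e+8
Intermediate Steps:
v = -10530 (v = -702*15 = -10530)
p = 1/16682 ≈ 5.9945e-5
x = 24504 (x = 24433 + 71 = 24504)
(x + h(-5))*(p + v) = (24504 - 5)*(1/16682 - 10530) = 24499*(-175661459/16682) = -4303530084041/16682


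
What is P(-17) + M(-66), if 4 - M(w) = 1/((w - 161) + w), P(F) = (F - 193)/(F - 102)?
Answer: 28731/4981 ≈ 5.7681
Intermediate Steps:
P(F) = (-193 + F)/(-102 + F)
M(w) = 4 - 1/(-161 + 2*w) (M(w) = 4 - 1/((w - 161) + w) = 4 - 1/((-161 + w) + w) = 4 - 1/(-161 + 2*w))
P(-17) + M(-66) = (-193 - 17)/(-102 - 17) + (-645 + 8*(-66))/(-161 + 2*(-66)) = -210/(-119) + (-645 - 528)/(-161 - 132) = -1/119*(-210) - 1173/(-293) = 30/17 - 1/293*(-1173) = 30/17 + 1173/293 = 28731/4981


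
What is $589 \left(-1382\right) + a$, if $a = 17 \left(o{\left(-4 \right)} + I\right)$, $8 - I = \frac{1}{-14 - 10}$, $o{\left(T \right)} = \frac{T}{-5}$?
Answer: $- \frac{97661723}{120} \approx -8.1385 \cdot 10^{5}$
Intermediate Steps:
$o{\left(T \right)} = - \frac{T}{5}$ ($o{\left(T \right)} = T \left(- \frac{1}{5}\right) = - \frac{T}{5}$)
$I = \frac{193}{24}$ ($I = 8 - \frac{1}{-14 - 10} = 8 - \frac{1}{-24} = 8 - - \frac{1}{24} = 8 + \frac{1}{24} = \frac{193}{24} \approx 8.0417$)
$a = \frac{18037}{120}$ ($a = 17 \left(\left(- \frac{1}{5}\right) \left(-4\right) + \frac{193}{24}\right) = 17 \left(\frac{4}{5} + \frac{193}{24}\right) = 17 \cdot \frac{1061}{120} = \frac{18037}{120} \approx 150.31$)
$589 \left(-1382\right) + a = 589 \left(-1382\right) + \frac{18037}{120} = -813998 + \frac{18037}{120} = - \frac{97661723}{120}$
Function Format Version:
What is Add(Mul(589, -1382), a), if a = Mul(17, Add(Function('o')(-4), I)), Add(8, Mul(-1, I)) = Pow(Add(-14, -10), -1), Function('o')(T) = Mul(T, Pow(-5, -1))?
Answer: Rational(-97661723, 120) ≈ -8.1385e+5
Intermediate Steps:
Function('o')(T) = Mul(Rational(-1, 5), T) (Function('o')(T) = Mul(T, Rational(-1, 5)) = Mul(Rational(-1, 5), T))
I = Rational(193, 24) (I = Add(8, Mul(-1, Pow(Add(-14, -10), -1))) = Add(8, Mul(-1, Pow(-24, -1))) = Add(8, Mul(-1, Rational(-1, 24))) = Add(8, Rational(1, 24)) = Rational(193, 24) ≈ 8.0417)
a = Rational(18037, 120) (a = Mul(17, Add(Mul(Rational(-1, 5), -4), Rational(193, 24))) = Mul(17, Add(Rational(4, 5), Rational(193, 24))) = Mul(17, Rational(1061, 120)) = Rational(18037, 120) ≈ 150.31)
Add(Mul(589, -1382), a) = Add(Mul(589, -1382), Rational(18037, 120)) = Add(-813998, Rational(18037, 120)) = Rational(-97661723, 120)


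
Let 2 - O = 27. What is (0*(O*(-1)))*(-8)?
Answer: 0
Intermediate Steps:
O = -25 (O = 2 - 1*27 = 2 - 27 = -25)
(0*(O*(-1)))*(-8) = (0*(-25*(-1)))*(-8) = (0*25)*(-8) = 0*(-8) = 0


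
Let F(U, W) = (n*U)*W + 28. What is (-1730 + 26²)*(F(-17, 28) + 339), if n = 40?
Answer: 19681342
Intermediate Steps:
F(U, W) = 28 + 40*U*W (F(U, W) = (40*U)*W + 28 = 40*U*W + 28 = 28 + 40*U*W)
(-1730 + 26²)*(F(-17, 28) + 339) = (-1730 + 26²)*((28 + 40*(-17)*28) + 339) = (-1730 + 676)*((28 - 19040) + 339) = -1054*(-19012 + 339) = -1054*(-18673) = 19681342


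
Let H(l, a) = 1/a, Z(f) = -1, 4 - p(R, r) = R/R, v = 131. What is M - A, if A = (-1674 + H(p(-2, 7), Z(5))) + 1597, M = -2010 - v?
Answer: -2063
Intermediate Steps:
p(R, r) = 3 (p(R, r) = 4 - R/R = 4 - 1*1 = 4 - 1 = 3)
M = -2141 (M = -2010 - 1*131 = -2010 - 131 = -2141)
A = -78 (A = (-1674 + 1/(-1)) + 1597 = (-1674 - 1) + 1597 = -1675 + 1597 = -78)
M - A = -2141 - 1*(-78) = -2141 + 78 = -2063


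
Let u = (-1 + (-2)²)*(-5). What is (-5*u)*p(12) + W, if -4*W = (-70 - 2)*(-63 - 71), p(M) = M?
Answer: -1512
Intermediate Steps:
u = -15 (u = (-1 + 4)*(-5) = 3*(-5) = -15)
W = -2412 (W = -(-70 - 2)*(-63 - 71)/4 = -(-18)*(-134) = -¼*9648 = -2412)
(-5*u)*p(12) + W = -5*(-15)*12 - 2412 = 75*12 - 2412 = 900 - 2412 = -1512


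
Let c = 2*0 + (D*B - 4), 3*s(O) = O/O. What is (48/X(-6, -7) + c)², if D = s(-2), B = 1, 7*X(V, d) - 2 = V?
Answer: 69169/9 ≈ 7685.4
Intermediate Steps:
X(V, d) = 2/7 + V/7
s(O) = ⅓ (s(O) = (O/O)/3 = (⅓)*1 = ⅓)
D = ⅓ ≈ 0.33333
c = -11/3 (c = 2*0 + ((⅓)*1 - 4) = 0 + (⅓ - 4) = 0 - 11/3 = -11/3 ≈ -3.6667)
(48/X(-6, -7) + c)² = (48/(2/7 + (⅐)*(-6)) - 11/3)² = (48/(2/7 - 6/7) - 11/3)² = (48/(-4/7) - 11/3)² = (48*(-7/4) - 11/3)² = (-84 - 11/3)² = (-263/3)² = 69169/9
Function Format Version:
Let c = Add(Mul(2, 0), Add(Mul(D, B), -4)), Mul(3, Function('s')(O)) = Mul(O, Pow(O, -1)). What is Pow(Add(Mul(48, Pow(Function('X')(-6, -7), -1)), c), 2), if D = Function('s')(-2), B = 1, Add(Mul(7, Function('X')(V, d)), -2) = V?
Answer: Rational(69169, 9) ≈ 7685.4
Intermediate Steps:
Function('X')(V, d) = Add(Rational(2, 7), Mul(Rational(1, 7), V))
Function('s')(O) = Rational(1, 3) (Function('s')(O) = Mul(Rational(1, 3), Mul(O, Pow(O, -1))) = Mul(Rational(1, 3), 1) = Rational(1, 3))
D = Rational(1, 3) ≈ 0.33333
c = Rational(-11, 3) (c = Add(Mul(2, 0), Add(Mul(Rational(1, 3), 1), -4)) = Add(0, Add(Rational(1, 3), -4)) = Add(0, Rational(-11, 3)) = Rational(-11, 3) ≈ -3.6667)
Pow(Add(Mul(48, Pow(Function('X')(-6, -7), -1)), c), 2) = Pow(Add(Mul(48, Pow(Add(Rational(2, 7), Mul(Rational(1, 7), -6)), -1)), Rational(-11, 3)), 2) = Pow(Add(Mul(48, Pow(Add(Rational(2, 7), Rational(-6, 7)), -1)), Rational(-11, 3)), 2) = Pow(Add(Mul(48, Pow(Rational(-4, 7), -1)), Rational(-11, 3)), 2) = Pow(Add(Mul(48, Rational(-7, 4)), Rational(-11, 3)), 2) = Pow(Add(-84, Rational(-11, 3)), 2) = Pow(Rational(-263, 3), 2) = Rational(69169, 9)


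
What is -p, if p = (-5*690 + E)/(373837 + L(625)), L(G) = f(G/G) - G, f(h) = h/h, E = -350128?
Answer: 353578/373213 ≈ 0.94739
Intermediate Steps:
f(h) = 1
L(G) = 1 - G
p = -353578/373213 (p = (-5*690 - 350128)/(373837 + (1 - 1*625)) = (-3450 - 350128)/(373837 + (1 - 625)) = -353578/(373837 - 624) = -353578/373213 ≈ -0.94739)
-p = -1*(-353578/373213) = 353578/373213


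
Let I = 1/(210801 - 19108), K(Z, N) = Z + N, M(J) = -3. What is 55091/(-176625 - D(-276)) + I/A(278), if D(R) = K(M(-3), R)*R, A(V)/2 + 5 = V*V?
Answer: -1632218887405525/7514440548512526 ≈ -0.21721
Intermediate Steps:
K(Z, N) = N + Z
A(V) = -10 + 2*V² (A(V) = -10 + 2*(V*V) = -10 + 2*V²)
D(R) = R*(-3 + R) (D(R) = (R - 3)*R = (-3 + R)*R = R*(-3 + R))
I = 1/191693 ≈ 5.2167e-6
55091/(-176625 - D(-276)) + I/A(278) = 55091/(-176625 - (-276)*(-3 - 276)) + 1/(191693*(-10 + 2*278²)) = 55091/(-176625 - (-276)*(-279)) + 1/(191693*(-10 + 2*77284)) = 55091/(-176625 - 1*77004) + 1/(191693*(-10 + 154568)) = 55091/(-176625 - 77004) + (1/191693)/154558 = 55091/(-253629) + (1/191693)*(1/154558) = 55091*(-1/253629) + 1/29627686694 = -55091/253629 + 1/29627686694 = -1632218887405525/7514440548512526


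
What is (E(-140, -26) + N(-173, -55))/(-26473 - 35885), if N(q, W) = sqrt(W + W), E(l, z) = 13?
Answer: -13/62358 - I*sqrt(110)/62358 ≈ -0.00020847 - 0.00016819*I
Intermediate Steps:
N(q, W) = sqrt(2)*sqrt(W) (N(q, W) = sqrt(2*W) = sqrt(2)*sqrt(W))
(E(-140, -26) + N(-173, -55))/(-26473 - 35885) = (13 + sqrt(2)*sqrt(-55))/(-26473 - 35885) = (13 + sqrt(2)*(I*sqrt(55)))/(-62358) = (13 + I*sqrt(110))*(-1/62358) = -13/62358 - I*sqrt(110)/62358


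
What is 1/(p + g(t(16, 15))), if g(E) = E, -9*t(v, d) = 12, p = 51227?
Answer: 3/153677 ≈ 1.9521e-5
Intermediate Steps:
t(v, d) = -4/3 (t(v, d) = -1/9*12 = -4/3)
1/(p + g(t(16, 15))) = 1/(51227 - 4/3) = 1/(153677/3) = 3/153677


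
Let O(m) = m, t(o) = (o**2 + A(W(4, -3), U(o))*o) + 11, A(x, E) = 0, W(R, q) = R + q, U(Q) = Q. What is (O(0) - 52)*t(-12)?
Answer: -8060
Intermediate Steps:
t(o) = 11 + o**2 (t(o) = (o**2 + 0*o) + 11 = (o**2 + 0) + 11 = o**2 + 11 = 11 + o**2)
(O(0) - 52)*t(-12) = (0 - 52)*(11 + (-12)**2) = -52*(11 + 144) = -52*155 = -8060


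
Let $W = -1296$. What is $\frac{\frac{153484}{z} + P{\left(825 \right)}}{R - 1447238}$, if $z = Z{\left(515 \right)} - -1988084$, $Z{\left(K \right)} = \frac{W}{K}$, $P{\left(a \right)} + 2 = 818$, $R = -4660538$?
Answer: $- \frac{208887601721}{1563379882758016} \approx -0.00013361$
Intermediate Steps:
$P{\left(a \right)} = 816$ ($P{\left(a \right)} = -2 + 818 = 816$)
$Z{\left(K \right)} = - \frac{1296}{K}$
$z = \frac{1023861964}{515}$ ($z = - \frac{1296}{515} - -1988084 = \left(-1296\right) \frac{1}{515} + 1988084 = - \frac{1296}{515} + 1988084 = \frac{1023861964}{515} \approx 1.9881 \cdot 10^{6}$)
$\frac{\frac{153484}{z} + P{\left(825 \right)}}{R - 1447238} = \frac{\frac{153484}{\frac{1023861964}{515}} + 816}{-4660538 - 1447238} = \frac{153484 \cdot \frac{515}{1023861964} + 816}{-6107776} = \left(\frac{19761065}{255965491} + 816\right) \left(- \frac{1}{6107776}\right) = \frac{208887601721}{255965491} \left(- \frac{1}{6107776}\right) = - \frac{208887601721}{1563379882758016}$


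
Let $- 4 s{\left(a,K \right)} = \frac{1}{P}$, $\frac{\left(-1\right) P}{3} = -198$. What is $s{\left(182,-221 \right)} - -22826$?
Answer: $\frac{54234575}{2376} \approx 22826.0$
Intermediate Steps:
$P = 594$ ($P = \left(-3\right) \left(-198\right) = 594$)
$s{\left(a,K \right)} = - \frac{1}{2376}$ ($s{\left(a,K \right)} = - \frac{1}{4 \cdot 594} = \left(- \frac{1}{4}\right) \frac{1}{594} = - \frac{1}{2376}$)
$s{\left(182,-221 \right)} - -22826 = - \frac{1}{2376} - -22826 = - \frac{1}{2376} + 22826 = \frac{54234575}{2376}$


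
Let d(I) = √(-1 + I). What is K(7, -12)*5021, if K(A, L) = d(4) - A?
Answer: -35147 + 5021*√3 ≈ -26450.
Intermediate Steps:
K(A, L) = √3 - A (K(A, L) = √(-1 + 4) - A = √3 - A)
K(7, -12)*5021 = (√3 - 1*7)*5021 = (√3 - 7)*5021 = (-7 + √3)*5021 = -35147 + 5021*√3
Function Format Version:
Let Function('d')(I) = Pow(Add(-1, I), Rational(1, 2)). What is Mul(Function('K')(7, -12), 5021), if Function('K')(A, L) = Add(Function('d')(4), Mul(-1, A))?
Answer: Add(-35147, Mul(5021, Pow(3, Rational(1, 2)))) ≈ -26450.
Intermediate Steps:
Function('K')(A, L) = Add(Pow(3, Rational(1, 2)), Mul(-1, A)) (Function('K')(A, L) = Add(Pow(Add(-1, 4), Rational(1, 2)), Mul(-1, A)) = Add(Pow(3, Rational(1, 2)), Mul(-1, A)))
Mul(Function('K')(7, -12), 5021) = Mul(Add(Pow(3, Rational(1, 2)), Mul(-1, 7)), 5021) = Mul(Add(Pow(3, Rational(1, 2)), -7), 5021) = Mul(Add(-7, Pow(3, Rational(1, 2))), 5021) = Add(-35147, Mul(5021, Pow(3, Rational(1, 2))))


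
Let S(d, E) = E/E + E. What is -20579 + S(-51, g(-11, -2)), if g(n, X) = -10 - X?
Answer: -20586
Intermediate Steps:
S(d, E) = 1 + E
-20579 + S(-51, g(-11, -2)) = -20579 + (1 + (-10 - 1*(-2))) = -20579 + (1 + (-10 + 2)) = -20579 + (1 - 8) = -20579 - 7 = -20586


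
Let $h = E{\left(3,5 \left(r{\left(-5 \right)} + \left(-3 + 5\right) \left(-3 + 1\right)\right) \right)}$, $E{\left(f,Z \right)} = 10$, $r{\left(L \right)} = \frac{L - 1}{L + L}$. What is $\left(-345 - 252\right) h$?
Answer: $-5970$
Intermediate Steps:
$r{\left(L \right)} = \frac{-1 + L}{2 L}$
$h = 10$
$\left(-345 - 252\right) h = \left(-345 - 252\right) 10 = \left(-597\right) 10 = -5970$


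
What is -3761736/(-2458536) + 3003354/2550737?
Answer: 707460547049/261294947543 ≈ 2.7075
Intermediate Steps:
-3761736/(-2458536) + 3003354/2550737 = -3761736*(-1/2458536) + 3003354*(1/2550737) = 156739/102439 + 3003354/2550737 = 707460547049/261294947543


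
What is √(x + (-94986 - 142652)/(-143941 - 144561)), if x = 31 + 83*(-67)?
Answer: I*√115053041275961/144251 ≈ 74.358*I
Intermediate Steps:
x = -5530 (x = 31 - 5561 = -5530)
√(x + (-94986 - 142652)/(-143941 - 144561)) = √(-5530 + (-94986 - 142652)/(-143941 - 144561)) = √(-5530 - 237638/(-288502)) = √(-5530 - 237638*(-1/288502)) = √(-5530 + 118819/144251) = √(-797589211/144251) = I*√115053041275961/144251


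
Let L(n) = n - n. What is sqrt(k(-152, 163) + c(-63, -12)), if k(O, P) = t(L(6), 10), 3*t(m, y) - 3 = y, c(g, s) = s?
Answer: I*sqrt(69)/3 ≈ 2.7689*I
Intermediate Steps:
L(n) = 0
t(m, y) = 1 + y/3
k(O, P) = 13/3 (k(O, P) = 1 + (1/3)*10 = 1 + 10/3 = 13/3)
sqrt(k(-152, 163) + c(-63, -12)) = sqrt(13/3 - 12) = sqrt(-23/3) = I*sqrt(69)/3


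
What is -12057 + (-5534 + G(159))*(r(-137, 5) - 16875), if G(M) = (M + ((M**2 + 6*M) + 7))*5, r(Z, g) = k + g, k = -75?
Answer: -2143063152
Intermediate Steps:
r(Z, g) = -75 + g
G(M) = 35 + 5*M**2 + 35*M (G(M) = (M + (7 + M**2 + 6*M))*5 = (7 + M**2 + 7*M)*5 = 35 + 5*M**2 + 35*M)
-12057 + (-5534 + G(159))*(r(-137, 5) - 16875) = -12057 + (-5534 + (35 + 5*159**2 + 35*159))*((-75 + 5) - 16875) = -12057 + (-5534 + (35 + 5*25281 + 5565))*(-70 - 16875) = -12057 + (-5534 + (35 + 126405 + 5565))*(-16945) = -12057 + (-5534 + 132005)*(-16945) = -12057 + 126471*(-16945) = -12057 - 2143051095 = -2143063152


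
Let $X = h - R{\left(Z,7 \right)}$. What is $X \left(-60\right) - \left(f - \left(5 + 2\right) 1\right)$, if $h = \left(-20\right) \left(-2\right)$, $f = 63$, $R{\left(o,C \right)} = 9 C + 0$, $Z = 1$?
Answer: $1324$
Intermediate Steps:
$R{\left(o,C \right)} = 9 C$
$h = 40$
$X = -23$ ($X = 40 - 9 \cdot 7 = 40 - 63 = -23$)
$X \left(-60\right) - \left(f - \left(5 + 2\right) 1\right) = \left(-23\right) \left(-60\right) - \left(63 - \left(5 + 2\right) 1\right) = 1380 + \left(7 \cdot 1 - 63\right) = 1380 + \left(7 - 63\right) = 1380 - 56 = 1324$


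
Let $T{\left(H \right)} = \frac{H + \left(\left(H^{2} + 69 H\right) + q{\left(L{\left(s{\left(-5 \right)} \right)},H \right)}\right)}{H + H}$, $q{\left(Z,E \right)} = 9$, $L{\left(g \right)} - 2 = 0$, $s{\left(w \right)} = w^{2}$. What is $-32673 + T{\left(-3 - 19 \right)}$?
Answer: $- \frac{1436565}{44} \approx -32649.0$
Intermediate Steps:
$L{\left(g \right)} = 2$ ($L{\left(g \right)} = 2 + 0 = 2$)
$T{\left(H \right)} = \frac{9 + H^{2} + 70 H}{2 H}$ ($T{\left(H \right)} = \frac{H + \left(\left(H^{2} + 69 H\right) + 9\right)}{H + H} = \frac{H + \left(9 + H^{2} + 69 H\right)}{2 H} = \left(9 + H^{2} + 70 H\right) \frac{1}{2 H} = \frac{9 + H^{2} + 70 H}{2 H}$)
$-32673 + T{\left(-3 - 19 \right)} = -32673 + \frac{9 + \left(-3 - 19\right) \left(70 - 22\right)}{2 \left(-3 - 19\right)} = -32673 + \frac{9 - 22 \left(70 - 22\right)}{2 \left(-22\right)} = -32673 + \frac{1}{2} \left(- \frac{1}{22}\right) \left(9 - 1056\right) = -32673 + \frac{1}{2} \left(- \frac{1}{22}\right) \left(-1047\right) = -32673 + \frac{1047}{44} = - \frac{1436565}{44}$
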